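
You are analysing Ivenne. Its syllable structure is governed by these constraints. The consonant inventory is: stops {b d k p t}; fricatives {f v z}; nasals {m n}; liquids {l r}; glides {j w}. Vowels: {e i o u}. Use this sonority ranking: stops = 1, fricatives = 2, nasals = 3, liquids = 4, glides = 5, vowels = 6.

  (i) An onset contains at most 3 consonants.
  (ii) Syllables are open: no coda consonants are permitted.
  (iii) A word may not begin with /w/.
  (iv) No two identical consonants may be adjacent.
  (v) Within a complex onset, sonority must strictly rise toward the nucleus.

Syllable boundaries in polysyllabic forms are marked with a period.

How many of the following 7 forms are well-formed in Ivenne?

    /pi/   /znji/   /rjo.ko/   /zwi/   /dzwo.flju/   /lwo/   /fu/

7

/pi/ — σ1 onset /p/, coda /∅/ ok → well-formed
/znji/ — σ1 onset /znj/ (2→3→5 rises), coda /∅/ ok → well-formed
/rjo.ko/ — σ1 onset /rj/ (4→5 rises), coda /∅/ ok; σ2 onset /k/, coda /∅/ ok → well-formed
/zwi/ — σ1 onset /zw/ (2→5 rises), coda /∅/ ok → well-formed
/dzwo.flju/ — σ1 onset /dzw/ (1→2→5 rises), coda /∅/ ok; σ2 onset /flj/ (2→4→5 rises), coda /∅/ ok → well-formed
/lwo/ — σ1 onset /lw/ (4→5 rises), coda /∅/ ok → well-formed
/fu/ — σ1 onset /f/, coda /∅/ ok → well-formed
Well-formed: /pi/, /znji/, /rjo.ko/, /zwi/, /dzwo.flju/, /lwo/, /fu/ → 7.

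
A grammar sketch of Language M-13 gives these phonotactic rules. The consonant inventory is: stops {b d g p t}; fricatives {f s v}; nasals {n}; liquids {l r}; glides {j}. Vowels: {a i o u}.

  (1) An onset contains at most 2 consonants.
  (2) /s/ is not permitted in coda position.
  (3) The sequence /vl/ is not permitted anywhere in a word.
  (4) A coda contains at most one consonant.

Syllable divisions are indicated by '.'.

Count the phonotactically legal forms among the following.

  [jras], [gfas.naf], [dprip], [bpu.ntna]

0

[jras] — violates constraint 2: syllable 1 coda contains /s/ → phonotactically illegal
[gfas.naf] — violates constraint 2: syllable 1 coda contains /s/ → phonotactically illegal
[dprip] — violates constraint 1: syllable 1 onset /dpr/ has 3 consonants (> 2) → phonotactically illegal
[bpu.ntna] — violates constraint 1: syllable 2 onset /ntn/ has 3 consonants (> 2) → phonotactically illegal
No form is phonotactically legal → 0.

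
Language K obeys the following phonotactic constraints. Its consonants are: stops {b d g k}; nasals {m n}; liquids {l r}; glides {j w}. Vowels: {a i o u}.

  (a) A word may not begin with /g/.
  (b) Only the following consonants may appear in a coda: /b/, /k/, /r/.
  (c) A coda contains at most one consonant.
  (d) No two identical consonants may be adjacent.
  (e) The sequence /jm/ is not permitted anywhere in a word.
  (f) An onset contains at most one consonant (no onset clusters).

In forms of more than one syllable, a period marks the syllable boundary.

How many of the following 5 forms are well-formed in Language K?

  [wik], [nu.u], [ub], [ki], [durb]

[wik] — σ1 onset /w/, coda /k/ ok → well-formed
[nu.u] — σ1 onset /n/, coda /∅/ ok; σ2 onset /∅/, coda /∅/ ok → well-formed
[ub] — σ1 onset /∅/, coda /b/ ok → well-formed
[ki] — σ1 onset /k/, coda /∅/ ok → well-formed
[durb] — violates constraint (c): syllable 1 coda /rb/ has 2 consonants (> 1) → ill-formed
Well-formed: [wik], [nu.u], [ub], [ki] → 4.

4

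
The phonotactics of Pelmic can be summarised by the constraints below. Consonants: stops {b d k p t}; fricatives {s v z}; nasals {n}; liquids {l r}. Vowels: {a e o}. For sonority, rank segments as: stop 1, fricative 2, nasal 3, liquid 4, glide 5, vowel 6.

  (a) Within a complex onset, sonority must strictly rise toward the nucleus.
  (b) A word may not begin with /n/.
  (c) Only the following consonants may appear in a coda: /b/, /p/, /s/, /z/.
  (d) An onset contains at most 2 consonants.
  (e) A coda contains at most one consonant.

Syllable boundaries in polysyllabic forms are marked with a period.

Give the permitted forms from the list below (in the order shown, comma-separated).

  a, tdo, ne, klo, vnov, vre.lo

a — σ1 onset /∅/, coda /∅/ ok → permitted
tdo — violates constraint (a): syllable 1 onset /td/: /t/ (stop, 1) → /d/ (stop, 1) does not rise → not permitted
ne — violates constraint (b): word begins with /n/ → not permitted
klo — σ1 onset /kl/ (1→4 rises), coda /∅/ ok → permitted
vnov — violates constraint (c): syllable 1 coda contains /v/, which is not a licensed coda consonant → not permitted
vre.lo — σ1 onset /vr/ (2→4 rises), coda /∅/ ok; σ2 onset /l/, coda /∅/ ok → permitted

a, klo, vre.lo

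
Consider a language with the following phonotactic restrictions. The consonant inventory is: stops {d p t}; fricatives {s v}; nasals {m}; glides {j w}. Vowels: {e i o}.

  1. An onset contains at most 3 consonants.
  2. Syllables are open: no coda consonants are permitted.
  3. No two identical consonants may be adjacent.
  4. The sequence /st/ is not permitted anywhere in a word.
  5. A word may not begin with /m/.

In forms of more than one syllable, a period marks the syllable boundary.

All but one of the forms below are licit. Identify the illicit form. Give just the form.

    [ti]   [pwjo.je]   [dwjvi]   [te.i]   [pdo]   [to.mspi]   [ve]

[dwjvi]

[ti] — σ1 onset /t/, coda /∅/ ok → licit
[pwjo.je] — σ1 onset /pwj/ (3C), coda /∅/ ok; σ2 onset /j/, coda /∅/ ok → licit
[dwjvi] — violates constraint 1: syllable 1 onset /dwjv/ has 4 consonants (> 3) → illicit
[te.i] — σ1 onset /t/, coda /∅/ ok; σ2 onset /∅/, coda /∅/ ok → licit
[pdo] — σ1 onset /pd/ (2C), coda /∅/ ok → licit
[to.mspi] — σ1 onset /t/, coda /∅/ ok; σ2 onset /msp/ (3C), coda /∅/ ok → licit
[ve] — σ1 onset /v/, coda /∅/ ok → licit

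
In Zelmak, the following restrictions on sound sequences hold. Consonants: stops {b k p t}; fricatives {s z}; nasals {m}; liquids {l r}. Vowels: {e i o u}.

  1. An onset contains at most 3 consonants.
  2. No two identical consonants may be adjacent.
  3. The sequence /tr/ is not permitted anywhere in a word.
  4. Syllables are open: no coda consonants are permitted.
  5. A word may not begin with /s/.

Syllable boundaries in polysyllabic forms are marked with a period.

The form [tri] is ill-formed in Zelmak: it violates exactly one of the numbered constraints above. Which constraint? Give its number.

[tri]: contains banned sequence /tr/.
This is a violation of constraint 3: "The sequence /tr/ is not permitted anywhere in a word."
The remaining constraints (1, 2, 4, 5) are satisfied.

3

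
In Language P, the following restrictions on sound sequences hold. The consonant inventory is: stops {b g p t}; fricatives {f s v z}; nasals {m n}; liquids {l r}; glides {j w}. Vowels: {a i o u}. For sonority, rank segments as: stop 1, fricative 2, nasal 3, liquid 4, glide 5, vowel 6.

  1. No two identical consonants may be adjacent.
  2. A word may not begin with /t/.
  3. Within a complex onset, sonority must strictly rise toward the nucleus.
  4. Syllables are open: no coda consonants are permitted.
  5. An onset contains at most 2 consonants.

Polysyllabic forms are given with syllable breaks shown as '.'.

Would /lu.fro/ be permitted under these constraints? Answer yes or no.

/lu.fro/ — σ1 onset /l/, coda /∅/ ok; σ2 onset /fr/ (2→4 rises), coda /∅/ ok → permitted

yes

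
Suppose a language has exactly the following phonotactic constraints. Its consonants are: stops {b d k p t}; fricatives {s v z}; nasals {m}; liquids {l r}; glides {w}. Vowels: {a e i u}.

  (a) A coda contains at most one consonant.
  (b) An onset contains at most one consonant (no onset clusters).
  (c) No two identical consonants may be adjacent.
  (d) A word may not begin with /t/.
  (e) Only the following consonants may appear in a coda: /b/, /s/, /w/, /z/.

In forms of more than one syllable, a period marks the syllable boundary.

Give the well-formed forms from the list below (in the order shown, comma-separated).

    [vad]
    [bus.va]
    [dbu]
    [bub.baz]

[vad] — violates constraint (e): syllable 1 coda contains /d/, which is not a licensed coda consonant → ill-formed
[bus.va] — σ1 onset /b/, coda /s/ ok; σ2 onset /v/, coda /∅/ ok → well-formed
[dbu] — violates constraint (b): syllable 1 onset /db/ has 2 consonants (> 1) → ill-formed
[bub.baz] — violates constraint (c): adjacent identical consonants /bb/ → ill-formed

[bus.va]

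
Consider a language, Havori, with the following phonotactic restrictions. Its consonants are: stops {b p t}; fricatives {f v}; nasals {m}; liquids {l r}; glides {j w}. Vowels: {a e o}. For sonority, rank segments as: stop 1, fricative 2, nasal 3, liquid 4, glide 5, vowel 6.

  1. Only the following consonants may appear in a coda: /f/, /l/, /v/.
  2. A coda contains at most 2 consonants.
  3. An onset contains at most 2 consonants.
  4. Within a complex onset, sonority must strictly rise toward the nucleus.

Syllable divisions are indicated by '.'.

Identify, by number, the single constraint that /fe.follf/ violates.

/fe.follf/: syllable 2 coda /llf/ has 3 consonants (> 2).
This is a violation of constraint 2: "A coda contains at most 2 consonants."
The remaining constraints (1, 3, 4) are satisfied.

2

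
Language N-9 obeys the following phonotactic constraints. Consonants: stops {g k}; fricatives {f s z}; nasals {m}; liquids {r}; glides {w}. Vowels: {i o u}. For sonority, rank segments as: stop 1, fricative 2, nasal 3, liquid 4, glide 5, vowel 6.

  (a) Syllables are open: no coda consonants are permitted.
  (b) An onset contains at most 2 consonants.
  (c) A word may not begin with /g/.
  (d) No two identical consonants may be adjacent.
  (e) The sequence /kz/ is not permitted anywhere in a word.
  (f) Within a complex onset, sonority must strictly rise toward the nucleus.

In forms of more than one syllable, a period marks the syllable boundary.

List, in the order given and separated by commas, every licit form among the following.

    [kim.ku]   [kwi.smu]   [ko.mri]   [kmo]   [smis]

[kwi.smu], [ko.mri], [kmo]

[kim.ku] — violates constraint (a): syllable 1 coda /m/ has 1 consonant (> 0) → illicit
[kwi.smu] — σ1 onset /kw/ (1→5 rises), coda /∅/ ok; σ2 onset /sm/ (2→3 rises), coda /∅/ ok → licit
[ko.mri] — σ1 onset /k/, coda /∅/ ok; σ2 onset /mr/ (3→4 rises), coda /∅/ ok → licit
[kmo] — σ1 onset /km/ (1→3 rises), coda /∅/ ok → licit
[smis] — violates constraint (a): syllable 1 coda /s/ has 1 consonant (> 0) → illicit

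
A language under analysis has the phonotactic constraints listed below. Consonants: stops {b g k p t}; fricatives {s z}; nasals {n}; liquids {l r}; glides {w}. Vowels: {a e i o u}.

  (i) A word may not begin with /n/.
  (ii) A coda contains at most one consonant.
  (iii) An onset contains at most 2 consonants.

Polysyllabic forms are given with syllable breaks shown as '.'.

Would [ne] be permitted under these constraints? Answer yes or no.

[ne] — violates constraint (i): word begins with /n/ → not permitted

no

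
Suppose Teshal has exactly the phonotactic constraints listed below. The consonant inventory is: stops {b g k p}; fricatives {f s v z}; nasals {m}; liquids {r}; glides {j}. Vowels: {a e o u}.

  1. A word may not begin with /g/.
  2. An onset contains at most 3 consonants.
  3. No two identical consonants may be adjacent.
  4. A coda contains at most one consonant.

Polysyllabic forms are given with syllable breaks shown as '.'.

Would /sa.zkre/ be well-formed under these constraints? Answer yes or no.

yes

/sa.zkre/ — σ1 onset /s/, coda /∅/ ok; σ2 onset /zkr/ (3C), coda /∅/ ok → well-formed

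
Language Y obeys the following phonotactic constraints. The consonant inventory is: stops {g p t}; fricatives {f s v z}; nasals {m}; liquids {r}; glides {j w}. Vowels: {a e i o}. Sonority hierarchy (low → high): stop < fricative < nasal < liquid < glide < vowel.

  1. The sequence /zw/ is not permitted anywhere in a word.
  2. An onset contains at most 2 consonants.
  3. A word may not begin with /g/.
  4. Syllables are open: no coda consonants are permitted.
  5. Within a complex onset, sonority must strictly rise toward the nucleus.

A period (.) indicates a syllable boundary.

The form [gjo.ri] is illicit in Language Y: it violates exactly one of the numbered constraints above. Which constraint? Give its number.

3

[gjo.ri]: word begins with /g/.
This is a violation of constraint 3: "A word may not begin with /g/."
The remaining constraints (1, 2, 4, 5) are satisfied.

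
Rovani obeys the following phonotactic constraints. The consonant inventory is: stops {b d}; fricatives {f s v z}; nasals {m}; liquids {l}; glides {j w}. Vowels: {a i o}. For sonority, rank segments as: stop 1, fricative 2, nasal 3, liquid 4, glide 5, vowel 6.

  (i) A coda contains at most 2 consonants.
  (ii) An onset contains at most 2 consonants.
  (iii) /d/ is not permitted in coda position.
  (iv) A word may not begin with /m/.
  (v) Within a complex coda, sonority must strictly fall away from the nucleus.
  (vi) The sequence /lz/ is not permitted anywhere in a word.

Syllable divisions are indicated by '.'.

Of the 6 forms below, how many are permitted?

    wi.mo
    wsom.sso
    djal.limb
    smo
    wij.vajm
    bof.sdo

wi.mo — σ1 onset /w/, coda /∅/ ok; σ2 onset /m/, coda /∅/ ok → permitted
wsom.sso — σ1 onset /ws/ (2C), coda /m/ ok; σ2 onset /ss/ (2C), coda /∅/ ok → permitted
djal.limb — σ1 onset /dj/ (2C), coda /l/ ok; σ2 onset /l/, coda /mb/ (3→1 falls) ok → permitted
smo — σ1 onset /sm/ (2C), coda /∅/ ok → permitted
wij.vajm — σ1 onset /w/, coda /j/ ok; σ2 onset /v/, coda /jm/ (5→3 falls) ok → permitted
bof.sdo — σ1 onset /b/, coda /f/ ok; σ2 onset /sd/ (2C), coda /∅/ ok → permitted
Permitted: wi.mo, wsom.sso, djal.limb, smo, wij.vajm, bof.sdo → 6.

6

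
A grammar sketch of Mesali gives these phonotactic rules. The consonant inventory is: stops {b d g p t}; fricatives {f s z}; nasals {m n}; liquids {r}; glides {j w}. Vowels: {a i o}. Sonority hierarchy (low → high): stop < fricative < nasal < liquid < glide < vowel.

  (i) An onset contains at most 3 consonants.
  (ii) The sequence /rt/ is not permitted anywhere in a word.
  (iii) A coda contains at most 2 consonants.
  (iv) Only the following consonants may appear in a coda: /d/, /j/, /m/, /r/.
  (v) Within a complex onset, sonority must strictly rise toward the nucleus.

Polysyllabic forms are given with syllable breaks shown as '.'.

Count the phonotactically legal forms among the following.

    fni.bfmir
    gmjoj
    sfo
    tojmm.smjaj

2

fni.bfmir — σ1 onset /fn/ (2→3 rises), coda /∅/ ok; σ2 onset /bfm/ (1→2→3 rises), coda /r/ ok → phonotactically legal
gmjoj — σ1 onset /gmj/ (1→3→5 rises), coda /j/ ok → phonotactically legal
sfo — violates constraint (v): syllable 1 onset /sf/: /s/ (fricative, 2) → /f/ (fricative, 2) does not rise → phonotactically illegal
tojmm.smjaj — violates constraint (iii): syllable 1 coda /jmm/ has 3 consonants (> 2) → phonotactically illegal
Phonotactically legal: fni.bfmir, gmjoj → 2.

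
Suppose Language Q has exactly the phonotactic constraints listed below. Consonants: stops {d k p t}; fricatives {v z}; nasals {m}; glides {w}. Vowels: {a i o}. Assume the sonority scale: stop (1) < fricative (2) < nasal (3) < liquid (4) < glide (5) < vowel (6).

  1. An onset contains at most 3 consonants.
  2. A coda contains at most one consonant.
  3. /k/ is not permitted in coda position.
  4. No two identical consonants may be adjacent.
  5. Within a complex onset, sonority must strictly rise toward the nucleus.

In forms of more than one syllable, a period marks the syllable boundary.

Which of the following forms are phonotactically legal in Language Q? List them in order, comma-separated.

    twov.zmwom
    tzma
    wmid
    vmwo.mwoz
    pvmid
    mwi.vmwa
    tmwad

twov.zmwom, tzma, vmwo.mwoz, pvmid, mwi.vmwa, tmwad

twov.zmwom — σ1 onset /tw/ (1→5 rises), coda /v/ ok; σ2 onset /zmw/ (2→3→5 rises), coda /m/ ok → phonotactically legal
tzma — σ1 onset /tzm/ (1→2→3 rises), coda /∅/ ok → phonotactically legal
wmid — violates constraint 5: syllable 1 onset /wm/: /w/ (glide, 5) → /m/ (nasal, 3) does not rise → phonotactically illegal
vmwo.mwoz — σ1 onset /vmw/ (2→3→5 rises), coda /∅/ ok; σ2 onset /mw/ (3→5 rises), coda /z/ ok → phonotactically legal
pvmid — σ1 onset /pvm/ (1→2→3 rises), coda /d/ ok → phonotactically legal
mwi.vmwa — σ1 onset /mw/ (3→5 rises), coda /∅/ ok; σ2 onset /vmw/ (2→3→5 rises), coda /∅/ ok → phonotactically legal
tmwad — σ1 onset /tmw/ (1→3→5 rises), coda /d/ ok → phonotactically legal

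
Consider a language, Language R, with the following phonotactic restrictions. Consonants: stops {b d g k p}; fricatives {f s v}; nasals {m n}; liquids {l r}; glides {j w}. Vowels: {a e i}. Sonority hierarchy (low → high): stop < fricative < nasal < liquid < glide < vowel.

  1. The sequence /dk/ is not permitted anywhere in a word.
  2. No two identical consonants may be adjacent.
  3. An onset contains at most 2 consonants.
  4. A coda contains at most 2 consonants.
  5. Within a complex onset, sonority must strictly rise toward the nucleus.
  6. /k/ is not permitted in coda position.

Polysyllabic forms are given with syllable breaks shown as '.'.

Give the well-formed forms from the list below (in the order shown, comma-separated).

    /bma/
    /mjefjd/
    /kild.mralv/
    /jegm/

/bma/, /kild.mralv/, /jegm/

/bma/ — σ1 onset /bm/ (1→3 rises), coda /∅/ ok → well-formed
/mjefjd/ — violates constraint 4: syllable 1 coda /fjd/ has 3 consonants (> 2) → ill-formed
/kild.mralv/ — σ1 onset /k/, coda /ld/ (2C) ok; σ2 onset /mr/ (3→4 rises), coda /lv/ (2C) ok → well-formed
/jegm/ — σ1 onset /j/, coda /gm/ (2C) ok → well-formed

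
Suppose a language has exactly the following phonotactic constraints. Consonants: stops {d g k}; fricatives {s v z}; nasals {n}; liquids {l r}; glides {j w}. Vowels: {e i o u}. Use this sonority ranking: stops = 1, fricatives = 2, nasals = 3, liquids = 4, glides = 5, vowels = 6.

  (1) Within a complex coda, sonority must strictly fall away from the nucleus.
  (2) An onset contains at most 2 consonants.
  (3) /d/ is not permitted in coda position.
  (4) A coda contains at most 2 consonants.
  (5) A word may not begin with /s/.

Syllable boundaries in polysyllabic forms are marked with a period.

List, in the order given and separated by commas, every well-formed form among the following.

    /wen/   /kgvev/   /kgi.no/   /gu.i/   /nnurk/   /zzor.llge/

/wen/, /kgi.no/, /gu.i/, /nnurk/

/wen/ — σ1 onset /w/, coda /n/ ok → well-formed
/kgvev/ — violates constraint 2: syllable 1 onset /kgv/ has 3 consonants (> 2) → ill-formed
/kgi.no/ — σ1 onset /kg/ (2C), coda /∅/ ok; σ2 onset /n/, coda /∅/ ok → well-formed
/gu.i/ — σ1 onset /g/, coda /∅/ ok; σ2 onset /∅/, coda /∅/ ok → well-formed
/nnurk/ — σ1 onset /nn/ (2C), coda /rk/ (4→1 falls) ok → well-formed
/zzor.llge/ — violates constraint 2: syllable 2 onset /llg/ has 3 consonants (> 2) → ill-formed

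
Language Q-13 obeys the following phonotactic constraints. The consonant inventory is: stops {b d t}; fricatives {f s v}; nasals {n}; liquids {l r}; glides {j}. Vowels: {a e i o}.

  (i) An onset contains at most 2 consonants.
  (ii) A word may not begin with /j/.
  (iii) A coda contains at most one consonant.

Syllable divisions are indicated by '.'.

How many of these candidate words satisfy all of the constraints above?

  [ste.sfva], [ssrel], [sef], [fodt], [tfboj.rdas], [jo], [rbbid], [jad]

[ste.sfva] — violates constraint (i): syllable 2 onset /sfv/ has 3 consonants (> 2) → not permitted
[ssrel] — violates constraint (i): syllable 1 onset /ssr/ has 3 consonants (> 2) → not permitted
[sef] — σ1 onset /s/, coda /f/ ok → permitted
[fodt] — violates constraint (iii): syllable 1 coda /dt/ has 2 consonants (> 1) → not permitted
[tfboj.rdas] — violates constraint (i): syllable 1 onset /tfb/ has 3 consonants (> 2) → not permitted
[jo] — violates constraint (ii): word begins with /j/ → not permitted
[rbbid] — violates constraint (i): syllable 1 onset /rbb/ has 3 consonants (> 2) → not permitted
[jad] — violates constraint (ii): word begins with /j/ → not permitted
Permitted: [sef] → 1.

1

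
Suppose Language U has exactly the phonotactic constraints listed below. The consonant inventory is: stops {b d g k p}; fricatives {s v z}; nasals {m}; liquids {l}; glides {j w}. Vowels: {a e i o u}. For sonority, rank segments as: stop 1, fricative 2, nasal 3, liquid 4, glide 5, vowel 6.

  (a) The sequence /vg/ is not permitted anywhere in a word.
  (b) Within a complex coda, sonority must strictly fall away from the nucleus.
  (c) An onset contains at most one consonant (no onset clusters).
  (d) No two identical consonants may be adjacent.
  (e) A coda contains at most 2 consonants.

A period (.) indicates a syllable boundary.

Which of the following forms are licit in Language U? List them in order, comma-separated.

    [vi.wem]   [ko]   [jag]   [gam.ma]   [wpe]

[vi.wem] — σ1 onset /v/, coda /∅/ ok; σ2 onset /w/, coda /m/ ok → licit
[ko] — σ1 onset /k/, coda /∅/ ok → licit
[jag] — σ1 onset /j/, coda /g/ ok → licit
[gam.ma] — violates constraint (d): adjacent identical consonants /mm/ → illicit
[wpe] — violates constraint (c): syllable 1 onset /wp/ has 2 consonants (> 1) → illicit

[vi.wem], [ko], [jag]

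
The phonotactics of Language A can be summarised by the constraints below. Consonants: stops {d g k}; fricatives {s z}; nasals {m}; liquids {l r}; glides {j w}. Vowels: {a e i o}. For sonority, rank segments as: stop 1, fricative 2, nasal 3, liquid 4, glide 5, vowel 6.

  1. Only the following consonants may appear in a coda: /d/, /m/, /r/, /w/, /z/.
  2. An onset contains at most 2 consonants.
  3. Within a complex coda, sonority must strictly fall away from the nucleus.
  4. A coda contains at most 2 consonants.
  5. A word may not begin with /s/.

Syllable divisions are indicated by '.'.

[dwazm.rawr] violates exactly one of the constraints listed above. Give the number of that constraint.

[dwazm.rawr]: syllable 1 coda /zm/: /z/ (fricative, 2) → /m/ (nasal, 3) does not fall.
This is a violation of constraint 3: "Within a complex coda, sonority must strictly fall away from the nucleus."
The remaining constraints (1, 2, 4, 5) are satisfied.

3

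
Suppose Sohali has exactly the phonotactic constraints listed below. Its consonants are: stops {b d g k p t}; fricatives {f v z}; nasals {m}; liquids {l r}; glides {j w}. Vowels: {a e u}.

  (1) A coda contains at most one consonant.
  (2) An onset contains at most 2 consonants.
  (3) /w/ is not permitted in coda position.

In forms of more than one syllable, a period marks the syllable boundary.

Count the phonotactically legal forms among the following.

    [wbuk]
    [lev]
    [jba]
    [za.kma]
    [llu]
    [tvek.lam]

6

[wbuk] — σ1 onset /wb/ (2C), coda /k/ ok → phonotactically legal
[lev] — σ1 onset /l/, coda /v/ ok → phonotactically legal
[jba] — σ1 onset /jb/ (2C), coda /∅/ ok → phonotactically legal
[za.kma] — σ1 onset /z/, coda /∅/ ok; σ2 onset /km/ (2C), coda /∅/ ok → phonotactically legal
[llu] — σ1 onset /ll/ (2C), coda /∅/ ok → phonotactically legal
[tvek.lam] — σ1 onset /tv/ (2C), coda /k/ ok; σ2 onset /l/, coda /m/ ok → phonotactically legal
Phonotactically legal: [wbuk], [lev], [jba], [za.kma], [llu], [tvek.lam] → 6.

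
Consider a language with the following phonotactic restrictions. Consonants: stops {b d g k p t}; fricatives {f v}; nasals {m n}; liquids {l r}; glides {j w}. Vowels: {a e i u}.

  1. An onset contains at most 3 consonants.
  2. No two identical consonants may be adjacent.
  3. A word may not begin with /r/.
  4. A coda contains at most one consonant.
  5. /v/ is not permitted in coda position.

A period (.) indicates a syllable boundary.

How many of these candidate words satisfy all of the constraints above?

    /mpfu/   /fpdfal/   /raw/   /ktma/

/mpfu/ — σ1 onset /mpf/ (3C), coda /∅/ ok → phonotactically legal
/fpdfal/ — violates constraint 1: syllable 1 onset /fpdf/ has 4 consonants (> 3) → phonotactically illegal
/raw/ — violates constraint 3: word begins with /r/ → phonotactically illegal
/ktma/ — σ1 onset /ktm/ (3C), coda /∅/ ok → phonotactically legal
Phonotactically legal: /mpfu/, /ktma/ → 2.

2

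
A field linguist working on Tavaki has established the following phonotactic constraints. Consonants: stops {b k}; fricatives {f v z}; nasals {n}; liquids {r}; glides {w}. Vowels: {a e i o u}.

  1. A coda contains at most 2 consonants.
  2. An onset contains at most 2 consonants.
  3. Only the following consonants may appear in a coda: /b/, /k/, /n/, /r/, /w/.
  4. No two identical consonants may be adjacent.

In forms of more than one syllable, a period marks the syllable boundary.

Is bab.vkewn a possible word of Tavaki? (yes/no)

bab.vkewn — σ1 onset /b/, coda /b/ ok; σ2 onset /vk/ (2C), coda /wn/ (2C) ok → licit

yes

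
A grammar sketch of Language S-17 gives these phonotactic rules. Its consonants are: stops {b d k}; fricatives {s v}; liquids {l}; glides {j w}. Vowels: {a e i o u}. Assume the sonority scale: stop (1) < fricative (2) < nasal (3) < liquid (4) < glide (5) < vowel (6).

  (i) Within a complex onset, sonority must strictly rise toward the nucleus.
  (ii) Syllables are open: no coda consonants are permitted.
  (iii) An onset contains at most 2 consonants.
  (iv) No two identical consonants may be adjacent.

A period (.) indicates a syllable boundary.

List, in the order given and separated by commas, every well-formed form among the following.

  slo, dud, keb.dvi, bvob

slo

slo — σ1 onset /sl/ (2→4 rises), coda /∅/ ok → well-formed
dud — violates constraint (ii): syllable 1 coda /d/ has 1 consonant (> 0) → ill-formed
keb.dvi — violates constraint (ii): syllable 1 coda /b/ has 1 consonant (> 0) → ill-formed
bvob — violates constraint (ii): syllable 1 coda /b/ has 1 consonant (> 0) → ill-formed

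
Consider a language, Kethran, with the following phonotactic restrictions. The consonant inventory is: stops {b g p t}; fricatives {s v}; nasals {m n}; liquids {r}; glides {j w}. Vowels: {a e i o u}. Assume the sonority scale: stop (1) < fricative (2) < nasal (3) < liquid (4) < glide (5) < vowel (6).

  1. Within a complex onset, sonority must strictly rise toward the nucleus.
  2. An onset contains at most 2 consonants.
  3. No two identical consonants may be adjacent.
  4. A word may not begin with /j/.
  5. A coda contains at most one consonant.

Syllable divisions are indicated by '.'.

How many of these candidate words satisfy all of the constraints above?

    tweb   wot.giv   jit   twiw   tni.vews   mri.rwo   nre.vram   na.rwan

6

tweb — σ1 onset /tw/ (1→5 rises), coda /b/ ok → phonotactically legal
wot.giv — σ1 onset /w/, coda /t/ ok; σ2 onset /g/, coda /v/ ok → phonotactically legal
jit — violates constraint 4: word begins with /j/ → phonotactically illegal
twiw — σ1 onset /tw/ (1→5 rises), coda /w/ ok → phonotactically legal
tni.vews — violates constraint 5: syllable 2 coda /ws/ has 2 consonants (> 1) → phonotactically illegal
mri.rwo — σ1 onset /mr/ (3→4 rises), coda /∅/ ok; σ2 onset /rw/ (4→5 rises), coda /∅/ ok → phonotactically legal
nre.vram — σ1 onset /nr/ (3→4 rises), coda /∅/ ok; σ2 onset /vr/ (2→4 rises), coda /m/ ok → phonotactically legal
na.rwan — σ1 onset /n/, coda /∅/ ok; σ2 onset /rw/ (4→5 rises), coda /n/ ok → phonotactically legal
Phonotactically legal: tweb, wot.giv, twiw, mri.rwo, nre.vram, na.rwan → 6.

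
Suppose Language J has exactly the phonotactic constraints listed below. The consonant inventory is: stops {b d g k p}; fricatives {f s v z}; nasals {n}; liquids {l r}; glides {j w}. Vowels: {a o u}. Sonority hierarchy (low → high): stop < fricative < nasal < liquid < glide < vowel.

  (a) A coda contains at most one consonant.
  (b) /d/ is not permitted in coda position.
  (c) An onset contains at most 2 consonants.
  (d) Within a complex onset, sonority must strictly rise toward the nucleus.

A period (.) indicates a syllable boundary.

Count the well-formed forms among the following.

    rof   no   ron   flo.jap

rof — σ1 onset /r/, coda /f/ ok → well-formed
no — σ1 onset /n/, coda /∅/ ok → well-formed
ron — σ1 onset /r/, coda /n/ ok → well-formed
flo.jap — σ1 onset /fl/ (2→4 rises), coda /∅/ ok; σ2 onset /j/, coda /p/ ok → well-formed
Well-formed: rof, no, ron, flo.jap → 4.

4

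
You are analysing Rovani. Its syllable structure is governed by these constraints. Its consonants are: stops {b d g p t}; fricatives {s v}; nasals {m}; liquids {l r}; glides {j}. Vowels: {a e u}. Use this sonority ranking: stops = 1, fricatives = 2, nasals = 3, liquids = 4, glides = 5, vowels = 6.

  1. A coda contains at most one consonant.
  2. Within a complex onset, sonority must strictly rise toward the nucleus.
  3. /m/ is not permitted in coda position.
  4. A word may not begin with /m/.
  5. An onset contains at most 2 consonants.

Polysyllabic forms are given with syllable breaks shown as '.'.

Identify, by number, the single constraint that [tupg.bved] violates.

[tupg.bved]: syllable 1 coda /pg/ has 2 consonants (> 1).
This is a violation of constraint 1: "A coda contains at most one consonant."
The remaining constraints (2, 3, 4, 5) are satisfied.

1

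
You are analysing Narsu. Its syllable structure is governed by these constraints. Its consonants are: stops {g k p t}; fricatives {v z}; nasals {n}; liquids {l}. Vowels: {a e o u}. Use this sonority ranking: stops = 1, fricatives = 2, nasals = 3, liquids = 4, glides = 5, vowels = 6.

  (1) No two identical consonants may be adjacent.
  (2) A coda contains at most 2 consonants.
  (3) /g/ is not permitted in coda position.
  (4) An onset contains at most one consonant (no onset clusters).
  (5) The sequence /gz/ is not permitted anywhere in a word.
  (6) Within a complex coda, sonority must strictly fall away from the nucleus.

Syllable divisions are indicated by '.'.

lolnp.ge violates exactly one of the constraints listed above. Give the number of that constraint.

2

lolnp.ge: syllable 1 coda /lnp/ has 3 consonants (> 2).
This is a violation of constraint 2: "A coda contains at most 2 consonants."
The remaining constraints (1, 3, 4, 5, 6) are satisfied.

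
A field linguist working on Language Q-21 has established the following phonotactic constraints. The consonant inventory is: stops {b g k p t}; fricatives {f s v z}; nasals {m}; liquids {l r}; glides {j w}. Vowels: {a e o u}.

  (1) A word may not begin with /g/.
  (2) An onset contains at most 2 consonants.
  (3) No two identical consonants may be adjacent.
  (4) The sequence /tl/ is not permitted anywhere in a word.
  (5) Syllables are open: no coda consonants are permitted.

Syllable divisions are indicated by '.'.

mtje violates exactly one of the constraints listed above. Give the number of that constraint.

2

mtje: syllable 1 onset /mtj/ has 3 consonants (> 2).
This is a violation of constraint 2: "An onset contains at most 2 consonants."
The remaining constraints (1, 3, 4, 5) are satisfied.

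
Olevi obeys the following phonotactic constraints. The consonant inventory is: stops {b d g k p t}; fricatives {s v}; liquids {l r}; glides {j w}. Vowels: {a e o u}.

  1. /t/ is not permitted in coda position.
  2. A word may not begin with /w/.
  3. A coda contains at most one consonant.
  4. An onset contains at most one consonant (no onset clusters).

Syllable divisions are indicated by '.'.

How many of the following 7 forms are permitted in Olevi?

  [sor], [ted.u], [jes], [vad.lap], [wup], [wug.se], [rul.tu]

[sor] — σ1 onset /s/, coda /r/ ok → permitted
[ted.u] — σ1 onset /t/, coda /d/ ok; σ2 onset /∅/, coda /∅/ ok → permitted
[jes] — σ1 onset /j/, coda /s/ ok → permitted
[vad.lap] — σ1 onset /v/, coda /d/ ok; σ2 onset /l/, coda /p/ ok → permitted
[wup] — violates constraint 2: word begins with /w/ → not permitted
[wug.se] — violates constraint 2: word begins with /w/ → not permitted
[rul.tu] — σ1 onset /r/, coda /l/ ok; σ2 onset /t/, coda /∅/ ok → permitted
Permitted: [sor], [ted.u], [jes], [vad.lap], [rul.tu] → 5.

5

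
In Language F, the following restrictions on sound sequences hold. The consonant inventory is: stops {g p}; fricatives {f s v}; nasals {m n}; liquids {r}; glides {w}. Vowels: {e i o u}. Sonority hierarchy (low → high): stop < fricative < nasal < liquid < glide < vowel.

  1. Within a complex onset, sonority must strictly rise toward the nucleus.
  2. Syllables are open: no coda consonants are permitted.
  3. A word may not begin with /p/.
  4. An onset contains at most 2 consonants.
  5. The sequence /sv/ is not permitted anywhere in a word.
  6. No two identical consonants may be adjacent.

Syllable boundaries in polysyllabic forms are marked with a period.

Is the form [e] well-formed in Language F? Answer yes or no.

yes

[e] — σ1 onset /∅/, coda /∅/ ok → well-formed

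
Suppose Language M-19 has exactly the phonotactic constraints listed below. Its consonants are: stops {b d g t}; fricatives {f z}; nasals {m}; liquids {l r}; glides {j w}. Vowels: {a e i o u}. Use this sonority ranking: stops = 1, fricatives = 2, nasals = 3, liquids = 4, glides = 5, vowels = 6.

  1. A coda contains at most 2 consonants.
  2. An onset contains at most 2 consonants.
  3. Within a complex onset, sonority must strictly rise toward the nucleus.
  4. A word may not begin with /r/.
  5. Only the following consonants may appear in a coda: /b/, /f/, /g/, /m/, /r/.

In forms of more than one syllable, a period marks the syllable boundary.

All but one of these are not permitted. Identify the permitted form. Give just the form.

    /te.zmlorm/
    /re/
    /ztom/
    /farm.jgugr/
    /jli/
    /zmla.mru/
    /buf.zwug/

/te.zmlorm/ — violates constraint 2: syllable 2 onset /zml/ has 3 consonants (> 2) → not permitted
/re/ — violates constraint 4: word begins with /r/ → not permitted
/ztom/ — violates constraint 3: syllable 1 onset /zt/: /z/ (fricative, 2) → /t/ (stop, 1) does not rise → not permitted
/farm.jgugr/ — violates constraint 3: syllable 2 onset /jg/: /j/ (glide, 5) → /g/ (stop, 1) does not rise → not permitted
/jli/ — violates constraint 3: syllable 1 onset /jl/: /j/ (glide, 5) → /l/ (liquid, 4) does not rise → not permitted
/zmla.mru/ — violates constraint 2: syllable 1 onset /zml/ has 3 consonants (> 2) → not permitted
/buf.zwug/ — σ1 onset /b/, coda /f/ ok; σ2 onset /zw/ (2→5 rises), coda /g/ ok → permitted

/buf.zwug/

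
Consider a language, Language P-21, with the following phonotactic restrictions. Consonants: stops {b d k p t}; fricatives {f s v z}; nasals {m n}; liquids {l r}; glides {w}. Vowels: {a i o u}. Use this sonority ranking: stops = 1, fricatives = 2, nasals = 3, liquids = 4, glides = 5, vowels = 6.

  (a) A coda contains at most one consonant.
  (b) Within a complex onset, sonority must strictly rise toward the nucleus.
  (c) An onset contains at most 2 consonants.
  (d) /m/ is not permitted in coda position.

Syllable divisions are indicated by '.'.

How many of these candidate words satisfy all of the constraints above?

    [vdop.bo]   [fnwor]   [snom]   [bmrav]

[vdop.bo] — violates constraint (b): syllable 1 onset /vd/: /v/ (fricative, 2) → /d/ (stop, 1) does not rise → illicit
[fnwor] — violates constraint (c): syllable 1 onset /fnw/ has 3 consonants (> 2) → illicit
[snom] — violates constraint (d): syllable 1 coda contains /m/ → illicit
[bmrav] — violates constraint (c): syllable 1 onset /bmr/ has 3 consonants (> 2) → illicit
No form is licit → 0.

0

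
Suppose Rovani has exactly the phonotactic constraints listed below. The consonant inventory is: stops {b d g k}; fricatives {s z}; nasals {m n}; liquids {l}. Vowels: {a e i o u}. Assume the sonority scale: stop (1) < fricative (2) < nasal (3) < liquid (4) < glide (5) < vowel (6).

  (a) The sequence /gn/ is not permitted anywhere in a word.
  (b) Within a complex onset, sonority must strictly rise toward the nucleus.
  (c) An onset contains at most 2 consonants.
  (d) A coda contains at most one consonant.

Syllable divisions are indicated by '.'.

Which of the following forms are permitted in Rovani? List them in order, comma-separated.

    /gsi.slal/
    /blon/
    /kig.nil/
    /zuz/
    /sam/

/gsi.slal/, /blon/, /zuz/, /sam/

/gsi.slal/ — σ1 onset /gs/ (1→2 rises), coda /∅/ ok; σ2 onset /sl/ (2→4 rises), coda /l/ ok → permitted
/blon/ — σ1 onset /bl/ (1→4 rises), coda /n/ ok → permitted
/kig.nil/ — violates constraint (a): contains banned sequence /gn/ → not permitted
/zuz/ — σ1 onset /z/, coda /z/ ok → permitted
/sam/ — σ1 onset /s/, coda /m/ ok → permitted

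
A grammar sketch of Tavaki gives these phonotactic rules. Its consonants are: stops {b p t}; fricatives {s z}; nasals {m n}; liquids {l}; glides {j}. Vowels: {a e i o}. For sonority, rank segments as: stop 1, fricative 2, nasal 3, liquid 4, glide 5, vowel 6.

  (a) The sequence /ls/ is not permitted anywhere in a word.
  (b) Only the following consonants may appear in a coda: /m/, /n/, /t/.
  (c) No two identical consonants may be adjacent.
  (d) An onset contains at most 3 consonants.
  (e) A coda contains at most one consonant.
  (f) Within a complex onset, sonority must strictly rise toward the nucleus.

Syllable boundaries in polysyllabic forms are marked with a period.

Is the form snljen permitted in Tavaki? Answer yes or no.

snljen — violates constraint (d): syllable 1 onset /snlj/ has 4 consonants (> 3) → not permitted

no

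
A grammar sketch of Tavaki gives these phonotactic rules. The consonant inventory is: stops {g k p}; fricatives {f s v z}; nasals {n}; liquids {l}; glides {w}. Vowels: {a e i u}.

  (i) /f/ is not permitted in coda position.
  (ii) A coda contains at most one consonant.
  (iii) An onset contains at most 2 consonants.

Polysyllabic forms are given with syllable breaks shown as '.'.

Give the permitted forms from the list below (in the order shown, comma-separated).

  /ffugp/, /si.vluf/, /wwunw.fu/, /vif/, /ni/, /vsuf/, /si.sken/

/ffugp/ — violates constraint (ii): syllable 1 coda /gp/ has 2 consonants (> 1) → not permitted
/si.vluf/ — violates constraint (i): syllable 2 coda contains /f/ → not permitted
/wwunw.fu/ — violates constraint (ii): syllable 1 coda /nw/ has 2 consonants (> 1) → not permitted
/vif/ — violates constraint (i): syllable 1 coda contains /f/ → not permitted
/ni/ — σ1 onset /n/, coda /∅/ ok → permitted
/vsuf/ — violates constraint (i): syllable 1 coda contains /f/ → not permitted
/si.sken/ — σ1 onset /s/, coda /∅/ ok; σ2 onset /sk/ (2C), coda /n/ ok → permitted

/ni/, /si.sken/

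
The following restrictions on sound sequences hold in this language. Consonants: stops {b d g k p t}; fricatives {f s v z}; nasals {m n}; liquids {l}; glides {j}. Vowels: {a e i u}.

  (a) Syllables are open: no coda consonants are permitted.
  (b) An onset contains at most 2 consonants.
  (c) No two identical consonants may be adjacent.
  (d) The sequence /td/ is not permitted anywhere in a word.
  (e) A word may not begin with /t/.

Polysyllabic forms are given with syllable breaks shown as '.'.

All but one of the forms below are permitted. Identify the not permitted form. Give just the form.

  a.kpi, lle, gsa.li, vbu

a.kpi — σ1 onset /∅/, coda /∅/ ok; σ2 onset /kp/ (2C), coda /∅/ ok → permitted
lle — violates constraint (c): adjacent identical consonants /ll/ → not permitted
gsa.li — σ1 onset /gs/ (2C), coda /∅/ ok; σ2 onset /l/, coda /∅/ ok → permitted
vbu — σ1 onset /vb/ (2C), coda /∅/ ok → permitted

lle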